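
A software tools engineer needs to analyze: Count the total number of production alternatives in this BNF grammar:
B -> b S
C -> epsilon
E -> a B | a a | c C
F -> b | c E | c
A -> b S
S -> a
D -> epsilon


Counting alternatives per rule:
  B: 1 alternative(s)
  C: 1 alternative(s)
  E: 3 alternative(s)
  F: 3 alternative(s)
  A: 1 alternative(s)
  S: 1 alternative(s)
  D: 1 alternative(s)
Sum: 1 + 1 + 3 + 3 + 1 + 1 + 1 = 11

11


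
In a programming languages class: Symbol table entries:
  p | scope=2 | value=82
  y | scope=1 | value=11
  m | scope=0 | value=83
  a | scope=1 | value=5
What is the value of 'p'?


Searching symbol table for 'p':
  p | scope=2 | value=82 <- MATCH
  y | scope=1 | value=11
  m | scope=0 | value=83
  a | scope=1 | value=5
Found 'p' at scope 2 with value 82

82


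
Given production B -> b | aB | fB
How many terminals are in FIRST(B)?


Production: B -> b | aB | fB
Examining each alternative for leading terminals:
  B -> b : first terminal = 'b'
  B -> aB : first terminal = 'a'
  B -> fB : first terminal = 'f'
FIRST(B) = {a, b, f}
Count: 3

3


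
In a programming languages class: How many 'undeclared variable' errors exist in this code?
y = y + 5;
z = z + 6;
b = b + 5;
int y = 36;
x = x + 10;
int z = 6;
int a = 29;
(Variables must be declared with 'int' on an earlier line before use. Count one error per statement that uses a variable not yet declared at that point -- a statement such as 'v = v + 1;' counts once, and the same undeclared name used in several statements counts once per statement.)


Scanning code line by line:
  Line 1: use 'y' -> ERROR (undeclared)
  Line 2: use 'z' -> ERROR (undeclared)
  Line 3: use 'b' -> ERROR (undeclared)
  Line 4: declare 'y' -> declared = ['y']
  Line 5: use 'x' -> ERROR (undeclared)
  Line 6: declare 'z' -> declared = ['y', 'z']
  Line 7: declare 'a' -> declared = ['a', 'y', 'z']
Total undeclared variable errors: 4

4


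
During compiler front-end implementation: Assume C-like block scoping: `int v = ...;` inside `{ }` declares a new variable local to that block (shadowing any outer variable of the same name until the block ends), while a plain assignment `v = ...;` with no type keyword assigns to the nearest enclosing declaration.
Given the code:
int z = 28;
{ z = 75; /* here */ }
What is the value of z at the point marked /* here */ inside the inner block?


Analyzing scoping rules:
Outer scope: declares z = 28
Inner block: 'z = 75;' has no type keyword, so it is an assignment to the outer z (no shadowing)
Inside the block, after the assignment -> 75
Result: 75

75


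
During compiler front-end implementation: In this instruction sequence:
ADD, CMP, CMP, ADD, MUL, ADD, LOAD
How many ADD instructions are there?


Scanning instruction sequence for ADD:
  Position 1: ADD <- MATCH
  Position 2: CMP
  Position 3: CMP
  Position 4: ADD <- MATCH
  Position 5: MUL
  Position 6: ADD <- MATCH
  Position 7: LOAD
Matches at positions: [1, 4, 6]
Total ADD count: 3

3


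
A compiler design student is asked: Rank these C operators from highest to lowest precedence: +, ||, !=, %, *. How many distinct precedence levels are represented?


Looking up precedence for each operator:
  + -> precedence 5
  || -> precedence 1
  != -> precedence 3
  % -> precedence 6
  * -> precedence 6
Sorted highest to lowest: %, *, +, !=, ||
Distinct precedence values: [6, 5, 3, 1]
Number of distinct levels: 4

4


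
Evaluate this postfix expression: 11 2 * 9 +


Processing tokens left to right:
Push 11, Push 2
Pop 11 and 2, compute 11 * 2 = 22, push 22
Push 9
Pop 22 and 9, compute 22 + 9 = 31, push 31
Stack result: 31

31


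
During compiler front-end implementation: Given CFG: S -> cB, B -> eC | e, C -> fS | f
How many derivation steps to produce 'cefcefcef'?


Grammar: S -> cB, B -> eC | e, C -> fS | f
Deriving 'cefcefcef':
Step 1: S -> cB => cB
Step 2: B -> eC => ceC
Step 3: C -> fS => cefS
Step 4: S -> cB => cefcB
Step 5: B -> eC => cefceC
Step 6: C -> fS => cefcefS
Step 7: S -> cB => cefcefcB
Step 8: B -> eC => cefcefceC
Step 9: C -> f => cefcefcef
Total derivation steps: 9

9


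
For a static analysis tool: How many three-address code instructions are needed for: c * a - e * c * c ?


Expression: c * a - e * c * c
Generating three-address code (respecting * over +/- precedence):
  Instruction 1: t1 = c * a
  Instruction 2: t2 = e * c
  Instruction 3: t3 = t2 * c
  Instruction 4: t4 = t1 - t3
Total instructions: 4

4


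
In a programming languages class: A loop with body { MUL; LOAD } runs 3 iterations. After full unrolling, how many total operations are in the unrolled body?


Loop body operations: MUL, LOAD (2 ops per iteration)
Unrolling 3 iterations:
  Iteration 1: MUL, LOAD (2 ops)
  Iteration 2: MUL, LOAD (2 ops)
  Iteration 3: MUL, LOAD (2 ops)
Total: 3 iterations * 2 ops/iter = 6 operations

6


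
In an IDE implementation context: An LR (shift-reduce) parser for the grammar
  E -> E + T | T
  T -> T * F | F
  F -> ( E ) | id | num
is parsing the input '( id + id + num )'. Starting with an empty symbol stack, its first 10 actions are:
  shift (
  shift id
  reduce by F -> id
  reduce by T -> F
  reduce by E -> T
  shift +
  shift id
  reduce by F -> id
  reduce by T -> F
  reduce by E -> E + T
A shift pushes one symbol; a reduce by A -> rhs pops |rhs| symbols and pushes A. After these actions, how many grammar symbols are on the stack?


Tracking the symbol stack through each action:
  Action 1: shift '(' : push -> stack = [(] (size 1)
  Action 2: shift 'id' : push -> stack = [(, id] (size 2)
  Action 3: reduce by F -> id : pop 1, push F -> stack = [(, F] (size 2)
  Action 4: reduce by T -> F : pop 1, push T -> stack = [(, T] (size 2)
  Action 5: reduce by E -> T : pop 1, push E -> stack = [(, E] (size 2)
  Action 6: shift '+' : push -> stack = [(, E, +] (size 3)
  Action 7: shift 'id' : push -> stack = [(, E, +, id] (size 4)
  Action 8: reduce by F -> id : pop 1, push F -> stack = [(, E, +, F] (size 4)
  Action 9: reduce by T -> F : pop 1, push T -> stack = [(, E, +, T] (size 4)
  Action 10: reduce by E -> E + T : pop 3, push E -> stack = [(, E] (size 2)
Final stack size: 2

2


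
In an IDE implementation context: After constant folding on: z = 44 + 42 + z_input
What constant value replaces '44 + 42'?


Identifying constant sub-expression:
  Original: z = 44 + 42 + z_input
  44 and 42 are both compile-time constants
  Evaluating: 44 + 42 = 86
  After folding: z = 86 + z_input

86


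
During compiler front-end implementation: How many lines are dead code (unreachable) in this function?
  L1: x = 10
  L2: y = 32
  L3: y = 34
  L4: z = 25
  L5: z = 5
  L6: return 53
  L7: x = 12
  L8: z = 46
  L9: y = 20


Analyzing control flow:
  L1: reachable (before return)
  L2: reachable (before return)
  L3: reachable (before return)
  L4: reachable (before return)
  L5: reachable (before return)
  L6: reachable (return statement)
  L7: DEAD (after return at L6)
  L8: DEAD (after return at L6)
  L9: DEAD (after return at L6)
Return at L6, total lines = 9
Dead lines: L7 through L9
Count: 3

3


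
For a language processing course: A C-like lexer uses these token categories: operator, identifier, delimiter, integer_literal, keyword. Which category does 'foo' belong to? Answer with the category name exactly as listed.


Token: 'foo'
Checking categories:
  identifier: YES
  integer_literal: no
  operator: no
  keyword: no
  delimiter: no
Category: identifier

identifier


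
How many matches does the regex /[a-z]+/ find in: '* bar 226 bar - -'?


Pattern: /[a-z]+/ (identifiers)
Input: '* bar 226 bar - -'
Scanning for matches:
  Match 1: 'bar'
  Match 2: 'bar'
Total matches: 2

2


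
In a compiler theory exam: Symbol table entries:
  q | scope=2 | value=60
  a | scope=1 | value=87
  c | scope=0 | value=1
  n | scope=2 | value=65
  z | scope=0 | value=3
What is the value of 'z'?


Searching symbol table for 'z':
  q | scope=2 | value=60
  a | scope=1 | value=87
  c | scope=0 | value=1
  n | scope=2 | value=65
  z | scope=0 | value=3 <- MATCH
Found 'z' at scope 0 with value 3

3


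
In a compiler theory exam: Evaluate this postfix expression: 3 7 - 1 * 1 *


Processing tokens left to right:
Push 3, Push 7
Pop 3 and 7, compute 3 - 7 = -4, push -4
Push 1
Pop -4 and 1, compute -4 * 1 = -4, push -4
Push 1
Pop -4 and 1, compute -4 * 1 = -4, push -4
Stack result: -4

-4


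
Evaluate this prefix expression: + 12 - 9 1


Parsing prefix expression: + 12 - 9 1
Step 1: Innermost operation '- 9 1'
  9 - 1 = 8
Step 2: Outer operation '+ 12 [8]'
  12 + 8 = 20

20


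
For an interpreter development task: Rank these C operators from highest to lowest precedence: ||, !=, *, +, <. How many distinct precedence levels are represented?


Looking up precedence for each operator:
  || -> precedence 1
  != -> precedence 3
  * -> precedence 6
  + -> precedence 5
  < -> precedence 4
Sorted highest to lowest: *, +, <, !=, ||
Distinct precedence values: [6, 5, 4, 3, 1]
Number of distinct levels: 5

5


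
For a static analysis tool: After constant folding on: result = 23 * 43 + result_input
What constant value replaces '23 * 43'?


Identifying constant sub-expression:
  Original: result = 23 * 43 + result_input
  23 and 43 are both compile-time constants
  Evaluating: 23 * 43 = 989
  After folding: result = 989 + result_input

989


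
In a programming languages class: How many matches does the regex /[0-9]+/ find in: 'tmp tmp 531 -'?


Pattern: /[0-9]+/ (int literals)
Input: 'tmp tmp 531 -'
Scanning for matches:
  Match 1: '531'
Total matches: 1

1


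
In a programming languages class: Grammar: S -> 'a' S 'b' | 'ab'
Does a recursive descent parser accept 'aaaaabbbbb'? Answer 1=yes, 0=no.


Grammar accepts strings of the form a^n b^n (n >= 1)
Word: 'aaaaabbbbb'
Counting: 5 a's and 5 b's
Check: 5 == 5? Yes
Derivation (S -> aSb applied 4 time(s), then S -> ab): S => aSb => aaSbb => aaaSbbb => aaaaSbbbb => aaaaabbbbb
Accepted

1


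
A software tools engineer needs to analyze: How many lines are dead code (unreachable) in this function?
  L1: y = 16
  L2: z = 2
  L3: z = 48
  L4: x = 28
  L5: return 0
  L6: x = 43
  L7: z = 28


Analyzing control flow:
  L1: reachable (before return)
  L2: reachable (before return)
  L3: reachable (before return)
  L4: reachable (before return)
  L5: reachable (return statement)
  L6: DEAD (after return at L5)
  L7: DEAD (after return at L5)
Return at L5, total lines = 7
Dead lines: L6 through L7
Count: 2

2


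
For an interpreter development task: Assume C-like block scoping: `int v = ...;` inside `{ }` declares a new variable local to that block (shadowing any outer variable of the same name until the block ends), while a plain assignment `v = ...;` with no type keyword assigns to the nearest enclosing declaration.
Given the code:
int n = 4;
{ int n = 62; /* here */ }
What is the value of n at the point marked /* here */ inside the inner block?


Analyzing scoping rules:
Outer scope: declares n = 4
Inner block: 'int n = 62;' declares a NEW n that shadows the outer one
Inside the block the inner declaration is in scope -> 62
Result: 62

62


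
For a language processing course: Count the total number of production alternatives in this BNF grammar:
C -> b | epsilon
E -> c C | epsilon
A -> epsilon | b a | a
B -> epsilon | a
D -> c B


Counting alternatives per rule:
  C: 2 alternative(s)
  E: 2 alternative(s)
  A: 3 alternative(s)
  B: 2 alternative(s)
  D: 1 alternative(s)
Sum: 2 + 2 + 3 + 2 + 1 = 10

10


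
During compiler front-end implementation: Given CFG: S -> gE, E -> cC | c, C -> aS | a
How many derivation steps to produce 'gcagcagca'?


Grammar: S -> gE, E -> cC | c, C -> aS | a
Deriving 'gcagcagca':
Step 1: S -> gE => gE
Step 2: E -> cC => gcC
Step 3: C -> aS => gcaS
Step 4: S -> gE => gcagE
Step 5: E -> cC => gcagcC
Step 6: C -> aS => gcagcaS
Step 7: S -> gE => gcagcagE
Step 8: E -> cC => gcagcagcC
Step 9: C -> a => gcagcagca
Total derivation steps: 9

9


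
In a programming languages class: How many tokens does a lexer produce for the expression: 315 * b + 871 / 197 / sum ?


Scanning '315 * b + 871 / 197 / sum'
Token 1: '315' -> integer_literal
Token 2: '*' -> operator
Token 3: 'b' -> identifier
Token 4: '+' -> operator
Token 5: '871' -> integer_literal
Token 6: '/' -> operator
Token 7: '197' -> integer_literal
Token 8: '/' -> operator
Token 9: 'sum' -> identifier
Total tokens: 9

9


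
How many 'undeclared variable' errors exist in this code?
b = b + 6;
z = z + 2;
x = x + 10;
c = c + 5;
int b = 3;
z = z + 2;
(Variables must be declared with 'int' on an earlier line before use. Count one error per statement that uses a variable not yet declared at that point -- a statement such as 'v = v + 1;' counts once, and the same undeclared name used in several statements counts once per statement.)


Scanning code line by line:
  Line 1: use 'b' -> ERROR (undeclared)
  Line 2: use 'z' -> ERROR (undeclared)
  Line 3: use 'x' -> ERROR (undeclared)
  Line 4: use 'c' -> ERROR (undeclared)
  Line 5: declare 'b' -> declared = ['b']
  Line 6: use 'z' -> ERROR (undeclared)
Total undeclared variable errors: 5

5


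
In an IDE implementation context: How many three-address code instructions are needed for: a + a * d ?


Expression: a + a * d
Generating three-address code (respecting * over +/- precedence):
  Instruction 1: t1 = a * d
  Instruction 2: t2 = a + t1
Total instructions: 2

2


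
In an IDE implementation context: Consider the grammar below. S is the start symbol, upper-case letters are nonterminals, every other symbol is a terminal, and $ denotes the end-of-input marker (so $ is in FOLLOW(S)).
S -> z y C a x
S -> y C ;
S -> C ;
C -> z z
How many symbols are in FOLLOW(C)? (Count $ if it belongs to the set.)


S is the start symbol and does not occur in any rule body, so FOLLOW(S) = {$}.
Examining every occurrence of C in a rule body:
  S -> z y C a x : C is followed by terminal 'a' -> add 'a'
  S -> y C ; : C is followed by terminal ';' -> add ';'
  S -> C ; : C is followed by terminal ';' -> add ';' (already in the set)
  C -> z z : C does not occur in the body -> contributes nothing
FOLLOW(C) = {;, a}
Count: 2

2


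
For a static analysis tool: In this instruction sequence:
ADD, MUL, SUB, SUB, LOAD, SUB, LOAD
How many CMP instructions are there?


Scanning instruction sequence for CMP:
  Position 1: ADD
  Position 2: MUL
  Position 3: SUB
  Position 4: SUB
  Position 5: LOAD
  Position 6: SUB
  Position 7: LOAD
Matches at positions: []
Total CMP count: 0

0


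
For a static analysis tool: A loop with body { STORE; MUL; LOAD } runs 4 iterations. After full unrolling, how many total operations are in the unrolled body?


Loop body operations: STORE, MUL, LOAD (3 ops per iteration)
Unrolling 4 iterations:
  Iteration 1: STORE, MUL, LOAD (3 ops)
  Iteration 2: STORE, MUL, LOAD (3 ops)
  Iteration 3: STORE, MUL, LOAD (3 ops)
  Iteration 4: STORE, MUL, LOAD (3 ops)
Total: 4 iterations * 3 ops/iter = 12 operations

12


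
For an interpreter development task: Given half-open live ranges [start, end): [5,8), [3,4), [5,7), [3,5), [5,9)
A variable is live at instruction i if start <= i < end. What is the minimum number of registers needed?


Live ranges:
  Var0: [5, 8)
  Var1: [3, 4)
  Var2: [5, 7)
  Var3: [3, 5)
  Var4: [5, 9)
Sweep-line events (position, delta, active):
  pos=3 start -> active=1
  pos=3 start -> active=2
  pos=4 end -> active=1
  pos=5 end -> active=0
  pos=5 start -> active=1
  pos=5 start -> active=2
  pos=5 start -> active=3
  pos=7 end -> active=2
  pos=8 end -> active=1
  pos=9 end -> active=0
Maximum simultaneous active: 3
Minimum registers needed: 3

3


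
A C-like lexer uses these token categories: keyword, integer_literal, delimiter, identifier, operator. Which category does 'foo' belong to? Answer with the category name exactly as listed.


Token: 'foo'
Checking categories:
  identifier: YES
  integer_literal: no
  operator: no
  keyword: no
  delimiter: no
Category: identifier

identifier


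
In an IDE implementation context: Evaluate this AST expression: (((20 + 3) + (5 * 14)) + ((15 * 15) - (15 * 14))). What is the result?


Expression: (((20 + 3) + (5 * 14)) + ((15 * 15) - (15 * 14)))
Evaluating step by step:
  20 + 3 = 23
  5 * 14 = 70
  23 + 70 = 93
  15 * 15 = 225
  15 * 14 = 210
  225 - 210 = 15
  93 + 15 = 108
Result: 108

108


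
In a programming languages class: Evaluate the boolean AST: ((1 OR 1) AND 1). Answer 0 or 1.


Step 1: Evaluate inner node
  1 OR 1 = 1
Step 2: Evaluate root node
  1 AND 1 = 1

1


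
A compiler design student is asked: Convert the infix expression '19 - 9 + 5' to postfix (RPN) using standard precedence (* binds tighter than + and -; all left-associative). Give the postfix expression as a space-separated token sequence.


Applying the shunting-yard algorithm:
  Operand 19 -> output
  Push '-' onto operator stack -> op-stack: [-]
  Operand 9 -> output
  See '+' (prec 1); top '-' (prec 1) >= it -> pop '-' to output
  Push '+' onto operator stack -> op-stack: [+]
  Operand 5 -> output
  End of input: pop '+' to output
Postfix result: 19 9 - 5 +

19 9 - 5 +


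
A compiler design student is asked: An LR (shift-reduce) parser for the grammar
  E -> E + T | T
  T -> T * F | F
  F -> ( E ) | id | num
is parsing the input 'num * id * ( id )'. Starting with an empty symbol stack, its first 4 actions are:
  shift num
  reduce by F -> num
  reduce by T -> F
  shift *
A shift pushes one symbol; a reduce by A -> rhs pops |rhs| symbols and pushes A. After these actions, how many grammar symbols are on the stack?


Tracking the symbol stack through each action:
  Action 1: shift 'num' : push -> stack = [num] (size 1)
  Action 2: reduce by F -> num : pop 1, push F -> stack = [F] (size 1)
  Action 3: reduce by T -> F : pop 1, push T -> stack = [T] (size 1)
  Action 4: shift '*' : push -> stack = [T, *] (size 2)
Final stack size: 2

2


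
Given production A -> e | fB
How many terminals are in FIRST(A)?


Production: A -> e | fB
Examining each alternative for leading terminals:
  A -> e : first terminal = 'e'
  A -> fB : first terminal = 'f'
FIRST(A) = {e, f}
Count: 2

2


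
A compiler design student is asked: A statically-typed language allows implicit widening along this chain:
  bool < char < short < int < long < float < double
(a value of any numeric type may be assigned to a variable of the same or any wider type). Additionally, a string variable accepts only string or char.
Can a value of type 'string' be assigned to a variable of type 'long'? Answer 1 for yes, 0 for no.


Target variable type: long
Source value type: string
Rule: string cannot widen to any numeric type
Result: 0

0


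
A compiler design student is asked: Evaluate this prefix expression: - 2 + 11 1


Parsing prefix expression: - 2 + 11 1
Step 1: Innermost operation '+ 11 1'
  11 + 1 = 12
Step 2: Outer operation '- 2 [12]'
  2 - 12 = -10

-10


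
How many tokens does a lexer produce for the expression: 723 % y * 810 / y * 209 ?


Scanning '723 % y * 810 / y * 209'
Token 1: '723' -> integer_literal
Token 2: '%' -> operator
Token 3: 'y' -> identifier
Token 4: '*' -> operator
Token 5: '810' -> integer_literal
Token 6: '/' -> operator
Token 7: 'y' -> identifier
Token 8: '*' -> operator
Token 9: '209' -> integer_literal
Total tokens: 9

9


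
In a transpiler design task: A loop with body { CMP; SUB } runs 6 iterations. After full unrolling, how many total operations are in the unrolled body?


Loop body operations: CMP, SUB (2 ops per iteration)
Unrolling 6 iterations:
  Iteration 1: CMP, SUB (2 ops)
  Iteration 2: CMP, SUB (2 ops)
  Iteration 3: CMP, SUB (2 ops)
  Iteration 4: CMP, SUB (2 ops)
  Iteration 5: CMP, SUB (2 ops)
  Iteration 6: CMP, SUB (2 ops)
Total: 6 iterations * 2 ops/iter = 12 operations

12


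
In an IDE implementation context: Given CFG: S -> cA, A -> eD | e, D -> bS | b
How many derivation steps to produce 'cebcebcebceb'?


Grammar: S -> cA, A -> eD | e, D -> bS | b
Deriving 'cebcebcebceb':
Step 1: S -> cA => cA
Step 2: A -> eD => ceD
Step 3: D -> bS => cebS
Step 4: S -> cA => cebcA
Step 5: A -> eD => cebceD
Step 6: D -> bS => cebcebS
Step 7: S -> cA => cebcebcA
Step 8: A -> eD => cebcebceD
Step 9: D -> bS => cebcebcebS
Step 10: S -> cA => cebcebcebcA
Step 11: A -> eD => cebcebcebceD
Step 12: D -> b => cebcebcebceb
Total derivation steps: 12

12


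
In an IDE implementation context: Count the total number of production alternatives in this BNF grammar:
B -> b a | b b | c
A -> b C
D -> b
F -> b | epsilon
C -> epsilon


Counting alternatives per rule:
  B: 3 alternative(s)
  A: 1 alternative(s)
  D: 1 alternative(s)
  F: 2 alternative(s)
  C: 1 alternative(s)
Sum: 3 + 1 + 1 + 2 + 1 = 8

8


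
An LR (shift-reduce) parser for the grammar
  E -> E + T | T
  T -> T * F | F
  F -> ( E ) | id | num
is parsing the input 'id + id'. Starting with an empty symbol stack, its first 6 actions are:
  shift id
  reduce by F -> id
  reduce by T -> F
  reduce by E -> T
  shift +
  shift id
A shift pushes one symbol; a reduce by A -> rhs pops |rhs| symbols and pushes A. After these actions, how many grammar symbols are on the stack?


Tracking the symbol stack through each action:
  Action 1: shift 'id' : push -> stack = [id] (size 1)
  Action 2: reduce by F -> id : pop 1, push F -> stack = [F] (size 1)
  Action 3: reduce by T -> F : pop 1, push T -> stack = [T] (size 1)
  Action 4: reduce by E -> T : pop 1, push E -> stack = [E] (size 1)
  Action 5: shift '+' : push -> stack = [E, +] (size 2)
  Action 6: shift 'id' : push -> stack = [E, +, id] (size 3)
Final stack size: 3

3


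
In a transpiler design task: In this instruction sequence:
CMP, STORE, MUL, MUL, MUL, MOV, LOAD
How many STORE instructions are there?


Scanning instruction sequence for STORE:
  Position 1: CMP
  Position 2: STORE <- MATCH
  Position 3: MUL
  Position 4: MUL
  Position 5: MUL
  Position 6: MOV
  Position 7: LOAD
Matches at positions: [2]
Total STORE count: 1

1


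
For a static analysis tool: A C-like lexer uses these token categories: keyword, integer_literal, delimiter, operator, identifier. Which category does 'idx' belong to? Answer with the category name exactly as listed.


Token: 'idx'
Checking categories:
  identifier: YES
  integer_literal: no
  operator: no
  keyword: no
  delimiter: no
Category: identifier

identifier


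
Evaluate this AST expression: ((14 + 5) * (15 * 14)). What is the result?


Expression: ((14 + 5) * (15 * 14))
Evaluating step by step:
  14 + 5 = 19
  15 * 14 = 210
  19 * 210 = 3990
Result: 3990

3990


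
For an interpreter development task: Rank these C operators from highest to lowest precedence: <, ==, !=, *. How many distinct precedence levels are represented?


Looking up precedence for each operator:
  < -> precedence 4
  == -> precedence 3
  != -> precedence 3
  * -> precedence 6
Sorted highest to lowest: *, <, ==, !=
Distinct precedence values: [6, 4, 3]
Number of distinct levels: 3

3


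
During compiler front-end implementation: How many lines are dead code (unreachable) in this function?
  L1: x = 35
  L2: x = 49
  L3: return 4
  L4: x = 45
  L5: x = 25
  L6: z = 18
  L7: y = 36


Analyzing control flow:
  L1: reachable (before return)
  L2: reachable (before return)
  L3: reachable (return statement)
  L4: DEAD (after return at L3)
  L5: DEAD (after return at L3)
  L6: DEAD (after return at L3)
  L7: DEAD (after return at L3)
Return at L3, total lines = 7
Dead lines: L4 through L7
Count: 4

4


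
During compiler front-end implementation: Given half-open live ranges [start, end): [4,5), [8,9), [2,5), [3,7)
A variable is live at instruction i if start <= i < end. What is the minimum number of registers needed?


Live ranges:
  Var0: [4, 5)
  Var1: [8, 9)
  Var2: [2, 5)
  Var3: [3, 7)
Sweep-line events (position, delta, active):
  pos=2 start -> active=1
  pos=3 start -> active=2
  pos=4 start -> active=3
  pos=5 end -> active=2
  pos=5 end -> active=1
  pos=7 end -> active=0
  pos=8 start -> active=1
  pos=9 end -> active=0
Maximum simultaneous active: 3
Minimum registers needed: 3

3


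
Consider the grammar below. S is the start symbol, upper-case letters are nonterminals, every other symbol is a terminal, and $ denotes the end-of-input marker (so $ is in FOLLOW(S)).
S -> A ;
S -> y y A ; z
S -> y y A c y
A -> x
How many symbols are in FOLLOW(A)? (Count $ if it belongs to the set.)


S is the start symbol and does not occur in any rule body, so FOLLOW(S) = {$}.
Examining every occurrence of A in a rule body:
  S -> A ; : A is followed by terminal ';' -> add ';'
  S -> y y A ; z : A is followed by terminal ';' -> add ';' (already in the set)
  S -> y y A c y : A is followed by terminal 'c' -> add 'c'
  A -> x : A does not occur in the body -> contributes nothing
FOLLOW(A) = {;, c}
Count: 2

2


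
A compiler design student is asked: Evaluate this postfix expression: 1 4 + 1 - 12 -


Processing tokens left to right:
Push 1, Push 4
Pop 1 and 4, compute 1 + 4 = 5, push 5
Push 1
Pop 5 and 1, compute 5 - 1 = 4, push 4
Push 12
Pop 4 and 12, compute 4 - 12 = -8, push -8
Stack result: -8

-8


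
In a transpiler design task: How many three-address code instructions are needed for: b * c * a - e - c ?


Expression: b * c * a - e - c
Generating three-address code (respecting * over +/- precedence):
  Instruction 1: t1 = b * c
  Instruction 2: t2 = t1 * a
  Instruction 3: t3 = t2 - e
  Instruction 4: t4 = t3 - c
Total instructions: 4

4


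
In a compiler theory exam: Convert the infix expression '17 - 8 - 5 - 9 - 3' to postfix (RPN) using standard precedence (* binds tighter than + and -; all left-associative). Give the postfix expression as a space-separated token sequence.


Applying the shunting-yard algorithm:
  Operand 17 -> output
  Push '-' onto operator stack -> op-stack: [-]
  Operand 8 -> output
  See '-' (prec 1); top '-' (prec 1) >= it -> pop '-' to output
  Push '-' onto operator stack -> op-stack: [-]
  Operand 5 -> output
  See '-' (prec 1); top '-' (prec 1) >= it -> pop '-' to output
  Push '-' onto operator stack -> op-stack: [-]
  Operand 9 -> output
  See '-' (prec 1); top '-' (prec 1) >= it -> pop '-' to output
  Push '-' onto operator stack -> op-stack: [-]
  Operand 3 -> output
  End of input: pop '-' to output
Postfix result: 17 8 - 5 - 9 - 3 -

17 8 - 5 - 9 - 3 -


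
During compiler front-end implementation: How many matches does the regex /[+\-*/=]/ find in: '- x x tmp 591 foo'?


Pattern: /[+\-*/=]/ (operators)
Input: '- x x tmp 591 foo'
Scanning for matches:
  Match 1: '-'
Total matches: 1

1


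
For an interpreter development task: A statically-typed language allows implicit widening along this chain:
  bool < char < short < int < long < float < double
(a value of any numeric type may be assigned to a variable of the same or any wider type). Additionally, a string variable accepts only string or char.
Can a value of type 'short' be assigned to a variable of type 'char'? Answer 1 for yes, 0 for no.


Target variable type: char
Source value type: short
Numeric ranks: short=2, char=1
Widening allowed iff rank(source) <= rank(target): 2 <= 1? No
Result: 0

0


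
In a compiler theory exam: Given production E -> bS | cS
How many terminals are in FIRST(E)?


Production: E -> bS | cS
Examining each alternative for leading terminals:
  E -> bS : first terminal = 'b'
  E -> cS : first terminal = 'c'
FIRST(E) = {b, c}
Count: 2

2


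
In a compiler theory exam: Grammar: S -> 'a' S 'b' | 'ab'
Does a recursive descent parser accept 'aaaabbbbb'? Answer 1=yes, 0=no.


Grammar accepts strings of the form a^n b^n (n >= 1)
Word: 'aaaabbbbb'
Counting: 4 a's and 5 b's
Check: 4 == 5? No
Mismatch: a-count != b-count
Rejected

0


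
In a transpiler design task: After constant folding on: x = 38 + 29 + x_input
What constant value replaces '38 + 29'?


Identifying constant sub-expression:
  Original: x = 38 + 29 + x_input
  38 and 29 are both compile-time constants
  Evaluating: 38 + 29 = 67
  After folding: x = 67 + x_input

67


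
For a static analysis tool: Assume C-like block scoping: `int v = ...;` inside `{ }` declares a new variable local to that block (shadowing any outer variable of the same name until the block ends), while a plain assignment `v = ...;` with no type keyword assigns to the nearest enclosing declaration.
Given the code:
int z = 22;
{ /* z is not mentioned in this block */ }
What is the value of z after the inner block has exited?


Analyzing scoping rules:
Outer scope: declares z = 22
Inner block: z is neither redeclared nor assigned -> unchanged
After the block -> 22
Result: 22

22


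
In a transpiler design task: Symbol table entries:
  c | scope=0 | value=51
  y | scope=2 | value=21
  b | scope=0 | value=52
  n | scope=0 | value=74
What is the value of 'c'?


Searching symbol table for 'c':
  c | scope=0 | value=51 <- MATCH
  y | scope=2 | value=21
  b | scope=0 | value=52
  n | scope=0 | value=74
Found 'c' at scope 0 with value 51

51


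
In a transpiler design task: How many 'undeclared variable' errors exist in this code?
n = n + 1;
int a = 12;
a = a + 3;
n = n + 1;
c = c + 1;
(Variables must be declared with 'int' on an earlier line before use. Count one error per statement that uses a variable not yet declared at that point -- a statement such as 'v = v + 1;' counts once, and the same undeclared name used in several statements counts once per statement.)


Scanning code line by line:
  Line 1: use 'n' -> ERROR (undeclared)
  Line 2: declare 'a' -> declared = ['a']
  Line 3: use 'a' -> OK (declared)
  Line 4: use 'n' -> ERROR (undeclared)
  Line 5: use 'c' -> ERROR (undeclared)
Total undeclared variable errors: 3

3


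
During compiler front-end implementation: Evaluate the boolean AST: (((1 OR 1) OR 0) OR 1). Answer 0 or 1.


Step 1: Evaluate inner node
  1 OR 1 = 1
Step 2: Evaluate next node
  1 OR 0 = 1
Step 3: Evaluate root node
  1 OR 1 = 1

1


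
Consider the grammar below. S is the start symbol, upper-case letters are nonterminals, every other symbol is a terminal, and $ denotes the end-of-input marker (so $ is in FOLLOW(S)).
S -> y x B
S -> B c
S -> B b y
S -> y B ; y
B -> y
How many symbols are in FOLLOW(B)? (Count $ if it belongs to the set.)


S is the start symbol and does not occur in any rule body, so FOLLOW(S) = {$}.
Examining every occurrence of B in a rule body:
  S -> y x B : B is at the right end -> add FOLLOW(S) = {$}
  S -> B c : B is followed by terminal 'c' -> add 'c'
  S -> B b y : B is followed by terminal 'b' -> add 'b'
  S -> y B ; y : B is followed by terminal ';' -> add ';'
  B -> y : B does not occur in the body -> contributes nothing
FOLLOW(B) = {;, b, c, $}
Count: 4

4


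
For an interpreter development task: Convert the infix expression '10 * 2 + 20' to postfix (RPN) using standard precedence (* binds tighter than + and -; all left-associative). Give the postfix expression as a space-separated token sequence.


Applying the shunting-yard algorithm:
  Operand 10 -> output
  Push '*' onto operator stack -> op-stack: [*]
  Operand 2 -> output
  See '+' (prec 1); top '*' (prec 2) >= it -> pop '*' to output
  Push '+' onto operator stack -> op-stack: [+]
  Operand 20 -> output
  End of input: pop '+' to output
Postfix result: 10 2 * 20 +

10 2 * 20 +


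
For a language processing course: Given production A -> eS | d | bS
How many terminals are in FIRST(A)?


Production: A -> eS | d | bS
Examining each alternative for leading terminals:
  A -> eS : first terminal = 'e'
  A -> d : first terminal = 'd'
  A -> bS : first terminal = 'b'
FIRST(A) = {b, d, e}
Count: 3

3


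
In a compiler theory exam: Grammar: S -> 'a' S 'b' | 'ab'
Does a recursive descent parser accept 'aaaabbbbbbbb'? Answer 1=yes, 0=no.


Grammar accepts strings of the form a^n b^n (n >= 1)
Word: 'aaaabbbbbbbb'
Counting: 4 a's and 8 b's
Check: 4 == 8? No
Mismatch: a-count != b-count
Rejected

0


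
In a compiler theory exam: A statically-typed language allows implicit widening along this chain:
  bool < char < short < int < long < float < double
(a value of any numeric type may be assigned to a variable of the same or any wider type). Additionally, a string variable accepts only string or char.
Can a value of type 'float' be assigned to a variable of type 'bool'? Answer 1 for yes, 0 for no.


Target variable type: bool
Source value type: float
Numeric ranks: float=5, bool=0
Widening allowed iff rank(source) <= rank(target): 5 <= 0? No
Result: 0

0


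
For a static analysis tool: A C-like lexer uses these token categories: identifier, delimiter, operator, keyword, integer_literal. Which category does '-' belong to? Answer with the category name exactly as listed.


Token: '-'
Checking categories:
  identifier: no
  integer_literal: no
  operator: YES
  keyword: no
  delimiter: no
Category: operator

operator


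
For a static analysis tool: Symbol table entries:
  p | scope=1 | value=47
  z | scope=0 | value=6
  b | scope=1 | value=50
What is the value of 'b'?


Searching symbol table for 'b':
  p | scope=1 | value=47
  z | scope=0 | value=6
  b | scope=1 | value=50 <- MATCH
Found 'b' at scope 1 with value 50

50


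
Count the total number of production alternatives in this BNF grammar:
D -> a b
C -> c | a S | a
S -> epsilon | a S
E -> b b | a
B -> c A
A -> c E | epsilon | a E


Counting alternatives per rule:
  D: 1 alternative(s)
  C: 3 alternative(s)
  S: 2 alternative(s)
  E: 2 alternative(s)
  B: 1 alternative(s)
  A: 3 alternative(s)
Sum: 1 + 3 + 2 + 2 + 1 + 3 = 12

12


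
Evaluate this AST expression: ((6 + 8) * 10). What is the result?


Expression: ((6 + 8) * 10)
Evaluating step by step:
  6 + 8 = 14
  14 * 10 = 140
Result: 140

140


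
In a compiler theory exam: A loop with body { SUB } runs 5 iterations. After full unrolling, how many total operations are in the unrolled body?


Loop body operations: SUB (1 op per iteration)
Unrolling 5 iterations:
  Iteration 1: SUB (1 ops)
  Iteration 2: SUB (1 ops)
  Iteration 3: SUB (1 ops)
  Iteration 4: SUB (1 ops)
  Iteration 5: SUB (1 ops)
Total: 5 iterations * 1 ops/iter = 5 operations

5


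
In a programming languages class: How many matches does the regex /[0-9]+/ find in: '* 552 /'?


Pattern: /[0-9]+/ (int literals)
Input: '* 552 /'
Scanning for matches:
  Match 1: '552'
Total matches: 1

1


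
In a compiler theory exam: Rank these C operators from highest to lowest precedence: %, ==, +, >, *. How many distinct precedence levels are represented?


Looking up precedence for each operator:
  % -> precedence 6
  == -> precedence 3
  + -> precedence 5
  > -> precedence 4
  * -> precedence 6
Sorted highest to lowest: %, *, +, >, ==
Distinct precedence values: [6, 5, 4, 3]
Number of distinct levels: 4

4


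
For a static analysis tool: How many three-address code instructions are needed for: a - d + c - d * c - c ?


Expression: a - d + c - d * c - c
Generating three-address code (respecting * over +/- precedence):
  Instruction 1: t1 = d * c
  Instruction 2: t2 = a - d
  Instruction 3: t3 = t2 + c
  Instruction 4: t4 = t3 - t1
  Instruction 5: t5 = t4 - c
Total instructions: 5

5


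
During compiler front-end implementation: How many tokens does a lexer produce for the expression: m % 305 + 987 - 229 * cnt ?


Scanning 'm % 305 + 987 - 229 * cnt'
Token 1: 'm' -> identifier
Token 2: '%' -> operator
Token 3: '305' -> integer_literal
Token 4: '+' -> operator
Token 5: '987' -> integer_literal
Token 6: '-' -> operator
Token 7: '229' -> integer_literal
Token 8: '*' -> operator
Token 9: 'cnt' -> identifier
Total tokens: 9

9


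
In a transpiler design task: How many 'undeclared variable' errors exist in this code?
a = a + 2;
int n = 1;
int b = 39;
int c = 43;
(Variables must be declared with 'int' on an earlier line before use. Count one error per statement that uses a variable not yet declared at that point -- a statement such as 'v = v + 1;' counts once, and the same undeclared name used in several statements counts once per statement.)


Scanning code line by line:
  Line 1: use 'a' -> ERROR (undeclared)
  Line 2: declare 'n' -> declared = ['n']
  Line 3: declare 'b' -> declared = ['b', 'n']
  Line 4: declare 'c' -> declared = ['b', 'c', 'n']
Total undeclared variable errors: 1

1


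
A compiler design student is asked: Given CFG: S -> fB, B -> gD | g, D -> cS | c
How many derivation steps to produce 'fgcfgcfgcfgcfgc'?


Grammar: S -> fB, B -> gD | g, D -> cS | c
Deriving 'fgcfgcfgcfgcfgc':
Step 1: S -> fB => fB
Step 2: B -> gD => fgD
Step 3: D -> cS => fgcS
Step 4: S -> fB => fgcfB
Step 5: B -> gD => fgcfgD
Step 6: D -> cS => fgcfgcS
Step 7: S -> fB => fgcfgcfB
Step 8: B -> gD => fgcfgcfgD
Step 9: D -> cS => fgcfgcfgcS
Step 10: S -> fB => fgcfgcfgcfB
Step 11: B -> gD => fgcfgcfgcfgD
Step 12: D -> cS => fgcfgcfgcfgcS
Step 13: S -> fB => fgcfgcfgcfgcfB
Step 14: B -> gD => fgcfgcfgcfgcfgD
Step 15: D -> c => fgcfgcfgcfgcfgc
Total derivation steps: 15

15


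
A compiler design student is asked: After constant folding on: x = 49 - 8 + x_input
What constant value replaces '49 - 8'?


Identifying constant sub-expression:
  Original: x = 49 - 8 + x_input
  49 and 8 are both compile-time constants
  Evaluating: 49 - 8 = 41
  After folding: x = 41 + x_input

41


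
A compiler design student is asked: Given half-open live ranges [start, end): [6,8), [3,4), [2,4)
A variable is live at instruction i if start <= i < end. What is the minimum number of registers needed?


Live ranges:
  Var0: [6, 8)
  Var1: [3, 4)
  Var2: [2, 4)
Sweep-line events (position, delta, active):
  pos=2 start -> active=1
  pos=3 start -> active=2
  pos=4 end -> active=1
  pos=4 end -> active=0
  pos=6 start -> active=1
  pos=8 end -> active=0
Maximum simultaneous active: 2
Minimum registers needed: 2

2


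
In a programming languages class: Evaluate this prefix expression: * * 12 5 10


Parsing prefix expression: * * 12 5 10
Step 1: Innermost operation '* 12 5'
  12 * 5 = 60
Step 2: Outer operation '* [60] 10'
  60 * 10 = 600

600


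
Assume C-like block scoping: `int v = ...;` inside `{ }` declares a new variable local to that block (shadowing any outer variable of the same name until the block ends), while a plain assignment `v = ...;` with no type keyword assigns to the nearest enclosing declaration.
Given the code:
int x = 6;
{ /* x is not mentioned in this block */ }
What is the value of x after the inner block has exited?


Analyzing scoping rules:
Outer scope: declares x = 6
Inner block: x is neither redeclared nor assigned -> unchanged
After the block -> 6
Result: 6

6


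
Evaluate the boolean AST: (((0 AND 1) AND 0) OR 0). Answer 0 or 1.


Step 1: Evaluate inner node
  0 AND 1 = 0
Step 2: Evaluate next node
  0 AND 0 = 0
Step 3: Evaluate root node
  0 OR 0 = 0

0


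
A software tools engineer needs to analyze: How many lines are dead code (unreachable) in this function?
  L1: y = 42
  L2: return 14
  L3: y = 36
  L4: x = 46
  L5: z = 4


Analyzing control flow:
  L1: reachable (before return)
  L2: reachable (return statement)
  L3: DEAD (after return at L2)
  L4: DEAD (after return at L2)
  L5: DEAD (after return at L2)
Return at L2, total lines = 5
Dead lines: L3 through L5
Count: 3

3


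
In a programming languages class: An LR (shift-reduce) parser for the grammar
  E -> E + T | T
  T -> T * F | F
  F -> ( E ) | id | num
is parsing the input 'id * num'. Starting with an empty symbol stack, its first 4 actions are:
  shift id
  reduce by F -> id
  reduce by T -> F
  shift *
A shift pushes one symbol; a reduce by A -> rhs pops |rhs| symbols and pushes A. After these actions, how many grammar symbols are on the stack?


Tracking the symbol stack through each action:
  Action 1: shift 'id' : push -> stack = [id] (size 1)
  Action 2: reduce by F -> id : pop 1, push F -> stack = [F] (size 1)
  Action 3: reduce by T -> F : pop 1, push T -> stack = [T] (size 1)
  Action 4: shift '*' : push -> stack = [T, *] (size 2)
Final stack size: 2

2
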